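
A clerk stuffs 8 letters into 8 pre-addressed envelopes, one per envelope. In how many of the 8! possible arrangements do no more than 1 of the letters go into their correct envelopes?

29665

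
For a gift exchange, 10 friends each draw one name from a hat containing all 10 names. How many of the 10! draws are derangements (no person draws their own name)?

1334961

!10 is the nearest integer to 10!/e.
10! = 3628800, and 3628800/e ≈ 1334960.92, so !10 = 1334961.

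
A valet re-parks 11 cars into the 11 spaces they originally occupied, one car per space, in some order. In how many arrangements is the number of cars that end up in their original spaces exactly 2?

Choose which 2 of the 11 are fixed: C(11,2) = 55.
The remaining 9 must be deranged: !9 = 133496.
Total: 55 × 133496 = 7342280.

7342280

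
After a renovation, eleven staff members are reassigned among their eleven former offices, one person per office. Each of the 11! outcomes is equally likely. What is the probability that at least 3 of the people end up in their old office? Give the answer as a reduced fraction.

3205379/39916800

Favorable outcomes: Σ_{i≥3} C(11,i)·!(11-i) = 165·14833 + 330·1854 + 462·265 + 462·44 + 330·9 + 165·2 + 55·1 + 11·0 + 1·1 = 3205379.
Total outcomes: 11! = 39916800.
Probability = 3205379/39916800 = 3205379/39916800.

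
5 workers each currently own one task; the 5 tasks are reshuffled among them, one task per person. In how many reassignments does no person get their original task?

Recurrence: !5 = 4·(!4 + !3).
!5 = 4·(9 + 2) = 4·11 = 44

44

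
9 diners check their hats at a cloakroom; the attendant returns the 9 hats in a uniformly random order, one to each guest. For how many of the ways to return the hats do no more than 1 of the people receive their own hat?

Sum C(9,i)·!(9-i) for i = 0..1:
  i=0: C(9,0)·!9 = 1·133496 = 133496
  i=1: C(9,1)·!8 = 9·14833 = 133497
Total = 266993.

266993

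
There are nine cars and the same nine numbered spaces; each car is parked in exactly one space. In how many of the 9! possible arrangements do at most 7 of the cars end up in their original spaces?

362879

Sum C(9,i)·!(9-i) for i = 0..7:
  i=0: C(9,0)·!9 = 1·133496 = 133496
  i=1: C(9,1)·!8 = 9·14833 = 133497
  i=2: C(9,2)·!7 = 36·1854 = 66744
  i=3: C(9,3)·!6 = 84·265 = 22260
  i=4: C(9,4)·!5 = 126·44 = 5544
  i=5: C(9,5)·!4 = 126·9 = 1134
  i=6: C(9,6)·!3 = 84·2 = 168
  i=7: C(9,7)·!2 = 36·1 = 36
Total = 362879.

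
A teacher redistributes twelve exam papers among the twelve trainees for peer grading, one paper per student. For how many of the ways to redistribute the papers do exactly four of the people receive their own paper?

Pick the 4 fixed positions: C(12,4) = 495 ways.
The remaining 8 must be deranged: !8 = 14833.
Total: 495 × 14833 = 7342335.

7342335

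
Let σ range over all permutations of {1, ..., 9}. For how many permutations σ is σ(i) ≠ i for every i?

133496

Use !n = n·!(n-1) + (-1)^n.
!9 = 9·14833 - 1 = 133496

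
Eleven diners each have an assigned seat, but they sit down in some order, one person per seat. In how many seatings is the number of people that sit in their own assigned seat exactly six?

20328

Choose which 6 of the 11 are fixed: C(11,6) = 462.
The other 5 form a derangement: !5 = 44.
Total: 462 × 44 = 20328.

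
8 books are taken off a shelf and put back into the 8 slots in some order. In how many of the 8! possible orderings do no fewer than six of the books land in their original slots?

29

Sum C(8,i)·!(8-i) for i = 6..8:
  i=6: C(8,6)·!2 = 28·1 = 28
  i=7: C(8,7)·!1 = 8·0 = 0
  i=8: C(8,8)·!0 = 1·1 = 1
Total = 29.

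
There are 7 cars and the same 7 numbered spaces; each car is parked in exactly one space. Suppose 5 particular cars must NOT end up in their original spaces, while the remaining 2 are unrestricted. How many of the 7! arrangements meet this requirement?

2428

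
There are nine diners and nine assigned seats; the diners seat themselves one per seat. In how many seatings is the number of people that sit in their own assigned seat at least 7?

# with exactly i fixed is C(9,i)·!(9-i); sum over i=7..9:
  i=7: C(9,7)·!2 = 36·1 = 36
  i=8: C(9,8)·!1 = 9·0 = 0
  i=9: C(9,9)·!0 = 1·1 = 1
Total = 37.

37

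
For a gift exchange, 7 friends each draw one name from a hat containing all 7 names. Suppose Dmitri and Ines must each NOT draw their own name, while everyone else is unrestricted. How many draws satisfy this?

3720

Inclusion-exclusion on the 2 forbidden self-matches:
Σ_{j=0}^{2} (-1)^j C(2,j)(7-j)!
= C(2,0)·7! - C(2,1)·6! + C(2,2)·5!
= 5040 - 1440 + 120
= 3720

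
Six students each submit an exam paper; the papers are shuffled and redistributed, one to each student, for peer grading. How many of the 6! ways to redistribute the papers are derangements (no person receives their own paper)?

The subfactorial !6 = [6!/e] (nearest integer).
6! = 720, and 720/e ≈ 264.87, so !6 = 265.

265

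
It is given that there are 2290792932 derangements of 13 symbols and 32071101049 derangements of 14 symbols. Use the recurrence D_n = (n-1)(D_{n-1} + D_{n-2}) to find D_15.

481066515734

D_15 = (15-1)·(D_14 + D_13) = 14·(32071101049 + 2290792932) = 14·34361893981 = 481066515734.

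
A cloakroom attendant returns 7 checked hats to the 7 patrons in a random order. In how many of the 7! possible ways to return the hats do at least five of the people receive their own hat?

Sum C(7,i)·!(7-i) for i = 5..7:
  i=5: C(7,5)·!2 = 21·1 = 21
  i=6: C(7,6)·!1 = 7·0 = 0
  i=7: C(7,7)·!0 = 1·1 = 1
Total = 22.

22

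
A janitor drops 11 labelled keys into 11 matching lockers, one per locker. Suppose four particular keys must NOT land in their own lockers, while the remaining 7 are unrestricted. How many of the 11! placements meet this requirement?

Inclusion-exclusion on the 4 forbidden self-matches:
Σ_{j=0}^{4} (-1)^j C(4,j)(11-j)!
= C(4,0)·11! - C(4,1)·10! + C(4,2)·9! - C(4,3)·8! + C(4,4)·7!
= 39916800 - 14515200 + 2177280 - 161280 + 5040
= 27422640

27422640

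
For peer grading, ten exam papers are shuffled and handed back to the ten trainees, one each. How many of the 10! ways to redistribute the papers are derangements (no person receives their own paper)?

By inclusion-exclusion, !10 = Σ (-1)^k · 10!/k! for k=0..10
= 10! - 10!/1! + 10!/2! - 10!/3! + 10!/4! - 10!/5! + 10!/6! - 10!/7! + 10!/8! - 10!/9! + 10!/10!
= 3628800 - 3628800 + 1814400 - 604800 + 151200 - 30240 + 5040 - 720 + 90 - 10 + 1
= 1334961

1334961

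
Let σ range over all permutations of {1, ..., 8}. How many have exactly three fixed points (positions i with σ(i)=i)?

2464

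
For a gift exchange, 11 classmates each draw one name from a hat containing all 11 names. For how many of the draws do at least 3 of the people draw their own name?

3205379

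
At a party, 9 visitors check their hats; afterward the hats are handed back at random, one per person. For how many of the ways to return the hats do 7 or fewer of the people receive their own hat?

362879

Sum C(9,i)·!(9-i) for i = 0..7:
  i=0: C(9,0)·!9 = 1·133496 = 133496
  i=1: C(9,1)·!8 = 9·14833 = 133497
  i=2: C(9,2)·!7 = 36·1854 = 66744
  i=3: C(9,3)·!6 = 84·265 = 22260
  i=4: C(9,4)·!5 = 126·44 = 5544
  i=5: C(9,5)·!4 = 126·9 = 1134
  i=6: C(9,6)·!3 = 84·2 = 168
  i=7: C(9,7)·!2 = 36·1 = 36
Total = 362879.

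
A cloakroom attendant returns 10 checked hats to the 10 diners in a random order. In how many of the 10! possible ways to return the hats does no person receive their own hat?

Use !n = (n-1)(!(n-1) + !(n-2)).
!10 = 9·(133496 + 14833) = 9·148329 = 1334961

1334961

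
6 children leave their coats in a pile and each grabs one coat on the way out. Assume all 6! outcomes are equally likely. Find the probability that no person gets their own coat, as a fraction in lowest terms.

Favorable outcomes: !6 = 265.
Total outcomes: 6! = 720.
Probability = 265/720 = 53/144.

53/144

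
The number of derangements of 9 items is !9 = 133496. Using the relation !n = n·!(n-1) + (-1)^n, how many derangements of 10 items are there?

!10 = 10·133496 + 1 = 1334961.

1334961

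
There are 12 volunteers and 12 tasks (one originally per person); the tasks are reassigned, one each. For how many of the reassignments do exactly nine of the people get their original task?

440

Choose which 9 of the 12 are fixed: C(12,9) = 220.
The other 3 form a derangement: !3 = 2.
Total: 220 × 2 = 440.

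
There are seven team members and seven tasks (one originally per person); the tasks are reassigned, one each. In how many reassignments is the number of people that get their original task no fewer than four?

92

Sum C(7,i)·!(7-i) for i = 4..7:
  i=4: C(7,4)·!3 = 35·2 = 70
  i=5: C(7,5)·!2 = 21·1 = 21
  i=6: C(7,6)·!1 = 7·0 = 0
  i=7: C(7,7)·!0 = 1·1 = 1
Total = 92.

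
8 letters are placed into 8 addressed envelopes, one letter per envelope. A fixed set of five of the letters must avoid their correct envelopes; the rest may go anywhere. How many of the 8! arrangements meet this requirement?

21234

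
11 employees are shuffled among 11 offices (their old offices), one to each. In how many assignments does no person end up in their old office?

Use !n = (n-1)(!(n-1) + !(n-2)).
!11 = 10·(1334961 + 133496) = 10·1468457 = 14684570

14684570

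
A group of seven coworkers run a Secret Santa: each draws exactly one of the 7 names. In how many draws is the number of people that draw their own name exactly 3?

Pick the 3 fixed positions: C(7,3) = 35 ways.
The remaining 4 must be deranged: !4 = 9.
Total: 35 × 9 = 315.

315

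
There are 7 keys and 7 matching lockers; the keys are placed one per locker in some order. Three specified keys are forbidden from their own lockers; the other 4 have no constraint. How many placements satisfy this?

Inclusion-exclusion on the 3 forbidden self-matches:
Σ_{j=0}^{3} (-1)^j C(3,j)(7-j)!
= C(3,0)·7! - C(3,1)·6! + C(3,2)·5! - C(3,3)·4!
= 5040 - 2160 + 360 - 24
= 3216

3216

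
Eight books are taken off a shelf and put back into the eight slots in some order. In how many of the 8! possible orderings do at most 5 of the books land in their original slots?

# with exactly i fixed is C(8,i)·!(8-i); sum over i=0..5:
  i=0: C(8,0)·!8 = 1·14833 = 14833
  i=1: C(8,1)·!7 = 8·1854 = 14832
  i=2: C(8,2)·!6 = 28·265 = 7420
  i=3: C(8,3)·!5 = 56·44 = 2464
  i=4: C(8,4)·!4 = 70·9 = 630
  i=5: C(8,5)·!3 = 56·2 = 112
Total = 40291.

40291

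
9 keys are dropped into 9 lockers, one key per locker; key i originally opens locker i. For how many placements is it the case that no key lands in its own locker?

The number of derangements of 9 is !9 = Σ_{k=0}^{9} (-1)^k·9!/k!
= 9! - 9!/1! + 9!/2! - 9!/3! + 9!/4! - 9!/5! + 9!/6! - 9!/7! + 9!/8! - 9!/9!
= 362880 - 362880 + 181440 - 60480 + 15120 - 3024 + 504 - 72 + 9 - 1
= 133496

133496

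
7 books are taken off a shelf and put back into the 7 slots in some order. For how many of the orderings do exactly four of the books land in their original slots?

Pick the 4 fixed positions: C(7,4) = 35 ways.
The remaining 3 must be deranged: !3 = 2.
Total: 35 × 2 = 70.

70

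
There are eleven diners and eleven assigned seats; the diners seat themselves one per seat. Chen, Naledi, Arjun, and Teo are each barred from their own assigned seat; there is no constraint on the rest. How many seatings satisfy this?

Let A_j be the event that the j-th constrained one is fixed. By inclusion-exclusion over the 4 events:
Σ_{j=0}^{4} (-1)^j C(4,j)(11-j)!
= C(4,0)·11! - C(4,1)·10! + C(4,2)·9! - C(4,3)·8! + C(4,4)·7!
= 39916800 - 14515200 + 2177280 - 161280 + 5040
= 27422640

27422640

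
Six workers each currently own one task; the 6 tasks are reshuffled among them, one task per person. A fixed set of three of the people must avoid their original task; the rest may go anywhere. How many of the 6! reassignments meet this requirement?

426

Inclusion-exclusion on the 3 forbidden self-matches:
Σ_{j=0}^{3} (-1)^j C(3,j)(6-j)!
= C(3,0)·6! - C(3,1)·5! + C(3,2)·4! - C(3,3)·3!
= 720 - 360 + 72 - 6
= 426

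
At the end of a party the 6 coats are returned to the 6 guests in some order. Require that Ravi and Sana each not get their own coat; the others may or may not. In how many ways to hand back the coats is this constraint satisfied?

Let A_j be the event that the j-th constrained one is fixed. By inclusion-exclusion over the 2 events:
Σ_{j=0}^{2} (-1)^j C(2,j)(6-j)!
= C(2,0)·6! - C(2,1)·5! + C(2,2)·4!
= 720 - 240 + 24
= 504

504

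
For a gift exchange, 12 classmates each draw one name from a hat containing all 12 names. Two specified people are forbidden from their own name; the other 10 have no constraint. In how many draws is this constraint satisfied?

Inclusion-exclusion on the 2 forbidden self-matches:
Σ_{j=0}^{2} (-1)^j C(2,j)(12-j)!
= C(2,0)·12! - C(2,1)·11! + C(2,2)·10!
= 479001600 - 79833600 + 3628800
= 402796800

402796800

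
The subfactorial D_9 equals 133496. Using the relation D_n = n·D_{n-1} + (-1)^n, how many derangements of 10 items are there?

1334961

D_10 = 10·133496 + 1 = 1334961.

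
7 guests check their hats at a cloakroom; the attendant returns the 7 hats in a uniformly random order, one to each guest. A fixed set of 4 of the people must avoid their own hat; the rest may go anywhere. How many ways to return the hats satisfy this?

2790

Let A_j be the event that the j-th constrained one is fixed. By inclusion-exclusion over the 4 events:
Σ_{j=0}^{4} (-1)^j C(4,j)(7-j)!
= C(4,0)·7! - C(4,1)·6! + C(4,2)·5! - C(4,3)·4! + C(4,4)·3!
= 5040 - 2880 + 720 - 96 + 6
= 2790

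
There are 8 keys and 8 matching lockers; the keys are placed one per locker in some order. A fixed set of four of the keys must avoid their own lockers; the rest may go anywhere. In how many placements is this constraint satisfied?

Let A_j be the event that the j-th constrained one is fixed. By inclusion-exclusion over the 4 events:
Σ_{j=0}^{4} (-1)^j C(4,j)(8-j)!
= C(4,0)·8! - C(4,1)·7! + C(4,2)·6! - C(4,3)·5! + C(4,4)·4!
= 40320 - 20160 + 4320 - 480 + 24
= 24024

24024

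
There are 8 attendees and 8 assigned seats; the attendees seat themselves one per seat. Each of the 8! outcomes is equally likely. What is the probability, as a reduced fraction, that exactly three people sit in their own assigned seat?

Favorable outcomes: C(8,3)·!5 = 56·44 = 2464.
Total outcomes: 8! = 40320.
Probability = 2464/40320 = 11/180.

11/180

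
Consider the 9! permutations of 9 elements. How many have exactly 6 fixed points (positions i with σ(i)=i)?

168

Choose which 6 of the 9 are fixed: C(9,6) = 84.
The remaining 3 must be deranged: !3 = 2.
Total: 84 × 2 = 168.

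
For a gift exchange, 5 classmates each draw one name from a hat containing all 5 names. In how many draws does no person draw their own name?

44

The number of derangements of 5 is !5 = Σ_{k=0}^{5} (-1)^k·5!/k!
= 5! - 5!/1! + 5!/2! - 5!/3! + 5!/4! - 5!/5!
= 120 - 120 + 60 - 20 + 5 - 1
= 44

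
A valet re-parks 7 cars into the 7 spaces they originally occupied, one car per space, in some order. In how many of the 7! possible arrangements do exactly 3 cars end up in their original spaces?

Choose which 3 of the 7 are fixed: C(7,3) = 35.
The remaining 4 must be deranged: !4 = 9.
Total: 35 × 9 = 315.

315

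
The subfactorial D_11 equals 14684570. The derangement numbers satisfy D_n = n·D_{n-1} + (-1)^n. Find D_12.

D_12 = 12·14684570 + 1 = 176214841.

176214841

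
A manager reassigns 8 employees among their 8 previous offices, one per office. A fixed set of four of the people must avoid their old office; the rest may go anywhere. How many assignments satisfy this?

24024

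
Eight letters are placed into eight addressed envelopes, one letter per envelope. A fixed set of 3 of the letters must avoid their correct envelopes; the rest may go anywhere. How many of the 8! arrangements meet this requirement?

27240

Inclusion-exclusion on the 3 forbidden self-matches:
Σ_{j=0}^{3} (-1)^j C(3,j)(8-j)!
= C(3,0)·8! - C(3,1)·7! + C(3,2)·6! - C(3,3)·5!
= 40320 - 15120 + 2160 - 120
= 27240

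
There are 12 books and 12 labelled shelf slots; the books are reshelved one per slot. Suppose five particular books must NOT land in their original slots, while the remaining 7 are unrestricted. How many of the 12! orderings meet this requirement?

312273360

Inclusion-exclusion on the 5 forbidden self-matches:
Σ_{j=0}^{5} (-1)^j C(5,j)(12-j)!
= C(5,0)·12! - C(5,1)·11! + C(5,2)·10! - C(5,3)·9! + C(5,4)·8! - C(5,5)·7!
= 479001600 - 199584000 + 36288000 - 3628800 + 201600 - 5040
= 312273360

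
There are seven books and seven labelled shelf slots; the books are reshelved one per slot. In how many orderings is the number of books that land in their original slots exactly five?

21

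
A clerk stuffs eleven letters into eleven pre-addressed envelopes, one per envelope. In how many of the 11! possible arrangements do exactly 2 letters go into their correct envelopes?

7342280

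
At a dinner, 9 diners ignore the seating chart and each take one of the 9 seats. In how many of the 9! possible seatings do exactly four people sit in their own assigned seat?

5544

Pick the 4 fixed positions: C(9,4) = 126 ways.
The remaining 5 must be deranged: !5 = 44.
Total: 126 × 44 = 5544.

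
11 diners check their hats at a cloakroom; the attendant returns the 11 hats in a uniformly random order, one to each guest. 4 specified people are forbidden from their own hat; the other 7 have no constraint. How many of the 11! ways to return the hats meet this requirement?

27422640

Let A_j be the event that the j-th constrained one is fixed. By inclusion-exclusion over the 4 events:
Σ_{j=0}^{4} (-1)^j C(4,j)(11-j)!
= C(4,0)·11! - C(4,1)·10! + C(4,2)·9! - C(4,3)·8! + C(4,4)·7!
= 39916800 - 14515200 + 2177280 - 161280 + 5040
= 27422640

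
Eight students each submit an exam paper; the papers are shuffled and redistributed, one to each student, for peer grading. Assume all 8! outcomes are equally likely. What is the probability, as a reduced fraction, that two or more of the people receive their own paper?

2131/8064

Favorable outcomes: Σ_{i≥2} C(8,i)·!(8-i) = 28·265 + 56·44 + 70·9 + 56·2 + 28·1 + 8·0 + 1·1 = 10655.
Total outcomes: 8! = 40320.
Probability = 10655/40320 = 2131/8064.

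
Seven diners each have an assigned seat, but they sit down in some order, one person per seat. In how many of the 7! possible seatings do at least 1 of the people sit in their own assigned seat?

3186

Sum C(7,i)·!(7-i) for i = 1..7:
  i=1: C(7,1)·!6 = 7·265 = 1855
  i=2: C(7,2)·!5 = 21·44 = 924
  i=3: C(7,3)·!4 = 35·9 = 315
  i=4: C(7,4)·!3 = 35·2 = 70
  i=5: C(7,5)·!2 = 21·1 = 21
  i=6: C(7,6)·!1 = 7·0 = 0
  i=7: C(7,7)·!0 = 1·1 = 1
Total = 3186.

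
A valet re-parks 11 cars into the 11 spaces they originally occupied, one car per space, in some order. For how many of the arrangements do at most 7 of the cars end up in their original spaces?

39916414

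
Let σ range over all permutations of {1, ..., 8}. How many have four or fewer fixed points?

# with exactly i fixed is C(8,i)·!(8-i); sum over i=0..4:
  i=0: C(8,0)·!8 = 1·14833 = 14833
  i=1: C(8,1)·!7 = 8·1854 = 14832
  i=2: C(8,2)·!6 = 28·265 = 7420
  i=3: C(8,3)·!5 = 56·44 = 2464
  i=4: C(8,4)·!4 = 70·9 = 630
Total = 40179.

40179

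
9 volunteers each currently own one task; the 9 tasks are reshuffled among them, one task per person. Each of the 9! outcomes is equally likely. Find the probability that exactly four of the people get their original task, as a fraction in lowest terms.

Favorable outcomes: C(9,4)·!5 = 126·44 = 5544.
Total outcomes: 9! = 362880.
Probability = 5544/362880 = 11/720.

11/720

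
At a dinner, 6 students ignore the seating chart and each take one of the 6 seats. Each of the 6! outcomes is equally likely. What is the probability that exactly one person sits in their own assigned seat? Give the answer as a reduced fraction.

Favorable outcomes: C(6,1)·!5 = 6·44 = 264.
Total outcomes: 6! = 720.
Probability = 264/720 = 11/30.

11/30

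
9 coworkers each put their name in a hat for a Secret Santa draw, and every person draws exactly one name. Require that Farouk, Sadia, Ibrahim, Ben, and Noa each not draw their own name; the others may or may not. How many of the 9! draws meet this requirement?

205056

Let A_j be the event that the j-th constrained one is fixed. By inclusion-exclusion over the 5 events:
Σ_{j=0}^{5} (-1)^j C(5,j)(9-j)!
= C(5,0)·9! - C(5,1)·8! + C(5,2)·7! - C(5,3)·6! + C(5,4)·5! - C(5,5)·4!
= 362880 - 201600 + 50400 - 7200 + 600 - 24
= 205056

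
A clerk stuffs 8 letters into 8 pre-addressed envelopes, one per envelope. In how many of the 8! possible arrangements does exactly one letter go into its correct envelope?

Choose which one of the 8 is fixed: C(8,1) = 8.
The other 7 form a derangement: !7 = 1854.
Total: 8 × 1854 = 14832.

14832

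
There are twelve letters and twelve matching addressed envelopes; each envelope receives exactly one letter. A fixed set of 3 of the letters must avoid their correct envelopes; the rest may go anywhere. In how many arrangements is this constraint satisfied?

369774720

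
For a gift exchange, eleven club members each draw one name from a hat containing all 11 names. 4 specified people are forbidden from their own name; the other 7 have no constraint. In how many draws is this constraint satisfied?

27422640

Inclusion-exclusion on the 4 forbidden self-matches:
Σ_{j=0}^{4} (-1)^j C(4,j)(11-j)!
= C(4,0)·11! - C(4,1)·10! + C(4,2)·9! - C(4,3)·8! + C(4,4)·7!
= 39916800 - 14515200 + 2177280 - 161280 + 5040
= 27422640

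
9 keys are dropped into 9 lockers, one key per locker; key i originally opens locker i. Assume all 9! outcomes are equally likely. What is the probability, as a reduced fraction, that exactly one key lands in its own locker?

2119/5760

Favorable outcomes: C(9,1)·!8 = 9·14833 = 133497.
Total outcomes: 9! = 362880.
Probability = 133497/362880 = 2119/5760.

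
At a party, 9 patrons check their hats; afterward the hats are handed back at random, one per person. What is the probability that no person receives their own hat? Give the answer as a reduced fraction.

16687/45360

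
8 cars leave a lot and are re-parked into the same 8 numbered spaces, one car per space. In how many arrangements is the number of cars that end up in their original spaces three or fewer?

39549

Sum C(8,i)·!(8-i) for i = 0..3:
  i=0: C(8,0)·!8 = 1·14833 = 14833
  i=1: C(8,1)·!7 = 8·1854 = 14832
  i=2: C(8,2)·!6 = 28·265 = 7420
  i=3: C(8,3)·!5 = 56·44 = 2464
Total = 39549.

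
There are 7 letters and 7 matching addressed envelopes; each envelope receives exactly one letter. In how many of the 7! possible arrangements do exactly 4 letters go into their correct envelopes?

70

Pick the 4 fixed positions: C(7,4) = 35 ways.
The other 3 form a derangement: !3 = 2.
Total: 35 × 2 = 70.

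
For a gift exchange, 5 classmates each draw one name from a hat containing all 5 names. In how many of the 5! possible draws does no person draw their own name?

The subfactorial !5 = [5!/e] (nearest integer).
5! = 120, and 120/e ≈ 44.15, so !5 = 44.

44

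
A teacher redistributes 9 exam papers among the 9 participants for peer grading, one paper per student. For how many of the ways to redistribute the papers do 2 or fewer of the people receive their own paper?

333737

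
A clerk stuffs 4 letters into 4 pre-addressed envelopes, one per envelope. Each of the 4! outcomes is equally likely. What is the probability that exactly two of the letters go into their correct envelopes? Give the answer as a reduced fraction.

1/4

Favorable outcomes: C(4,2)·!2 = 6·1 = 6.
Total outcomes: 4! = 24.
Probability = 6/24 = 1/4.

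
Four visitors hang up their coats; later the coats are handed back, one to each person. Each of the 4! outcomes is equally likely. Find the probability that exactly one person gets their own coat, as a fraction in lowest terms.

Favorable outcomes: C(4,1)·!3 = 4·2 = 8.
Total outcomes: 4! = 24.
Probability = 8/24 = 1/3.

1/3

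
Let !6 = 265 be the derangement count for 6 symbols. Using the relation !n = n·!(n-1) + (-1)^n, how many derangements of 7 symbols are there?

1854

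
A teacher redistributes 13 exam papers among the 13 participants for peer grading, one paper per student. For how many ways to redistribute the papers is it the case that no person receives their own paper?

2290792932

By inclusion-exclusion, !13 = Σ (-1)^k · 13!/k! for k=0..13
= 13! - 13!/1! + 13!/2! - 13!/3! + 13!/4! - 13!/5! + 13!/6! - 13!/7! + 13!/8! - 13!/9! + 13!/10! - 13!/11! + 13!/12! - 13!/13!
= 6227020800 - 6227020800 + 3113510400 - 1037836800 + 259459200 - 51891840 + 8648640 - 1235520 + 154440 - 17160 + 1716 - 156 + 13 - 1
= 2290792932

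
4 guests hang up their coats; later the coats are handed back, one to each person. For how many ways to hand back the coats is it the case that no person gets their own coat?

9

By inclusion-exclusion, !4 = Σ (-1)^k · 4!/k! for k=0..4
= 4! - 4!/1! + 4!/2! - 4!/3! + 4!/4!
= 24 - 24 + 12 - 4 + 1
= 9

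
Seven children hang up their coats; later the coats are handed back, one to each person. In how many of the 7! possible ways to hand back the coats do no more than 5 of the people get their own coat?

Sum C(7,i)·!(7-i) for i = 0..5:
  i=0: C(7,0)·!7 = 1·1854 = 1854
  i=1: C(7,1)·!6 = 7·265 = 1855
  i=2: C(7,2)·!5 = 21·44 = 924
  i=3: C(7,3)·!4 = 35·9 = 315
  i=4: C(7,4)·!3 = 35·2 = 70
  i=5: C(7,5)·!2 = 21·1 = 21
Total = 5039.

5039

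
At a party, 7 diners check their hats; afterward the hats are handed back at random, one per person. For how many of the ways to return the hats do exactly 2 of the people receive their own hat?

924

Choose which 2 of the 7 are fixed: C(7,2) = 21.
The other 5 form a derangement: !5 = 44.
Total: 21 × 44 = 924.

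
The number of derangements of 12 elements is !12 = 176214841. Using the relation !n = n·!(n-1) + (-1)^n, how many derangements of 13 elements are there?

2290792932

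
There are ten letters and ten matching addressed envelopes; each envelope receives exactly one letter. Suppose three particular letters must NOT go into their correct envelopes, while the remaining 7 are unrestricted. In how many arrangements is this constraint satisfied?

2656080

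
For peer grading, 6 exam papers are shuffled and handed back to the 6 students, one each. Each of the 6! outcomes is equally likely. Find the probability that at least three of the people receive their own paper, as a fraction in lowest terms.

7/90

Favorable outcomes: Σ_{i≥3} C(6,i)·!(6-i) = 20·2 + 15·1 + 6·0 + 1·1 = 56.
Total outcomes: 6! = 720.
Probability = 56/720 = 7/90.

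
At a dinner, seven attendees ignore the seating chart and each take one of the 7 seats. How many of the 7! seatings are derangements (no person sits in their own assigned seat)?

1854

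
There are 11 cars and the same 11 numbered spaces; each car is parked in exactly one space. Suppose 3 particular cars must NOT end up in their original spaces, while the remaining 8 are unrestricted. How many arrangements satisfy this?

30078720

Let A_j be the event that the j-th constrained one is fixed. By inclusion-exclusion over the 3 events:
Σ_{j=0}^{3} (-1)^j C(3,j)(11-j)!
= C(3,0)·11! - C(3,1)·10! + C(3,2)·9! - C(3,3)·8!
= 39916800 - 10886400 + 1088640 - 40320
= 30078720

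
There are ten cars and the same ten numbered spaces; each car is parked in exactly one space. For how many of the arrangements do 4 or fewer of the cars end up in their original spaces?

3615536

Sum C(10,i)·!(10-i) for i = 0..4:
  i=0: C(10,0)·!10 = 1·1334961 = 1334961
  i=1: C(10,1)·!9 = 10·133496 = 1334960
  i=2: C(10,2)·!8 = 45·14833 = 667485
  i=3: C(10,3)·!7 = 120·1854 = 222480
  i=4: C(10,4)·!6 = 210·265 = 55650
Total = 3615536.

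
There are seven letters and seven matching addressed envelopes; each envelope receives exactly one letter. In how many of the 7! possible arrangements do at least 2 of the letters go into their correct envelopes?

# with exactly i fixed is C(7,i)·!(7-i); sum over i=2..7:
  i=2: C(7,2)·!5 = 21·44 = 924
  i=3: C(7,3)·!4 = 35·9 = 315
  i=4: C(7,4)·!3 = 35·2 = 70
  i=5: C(7,5)·!2 = 21·1 = 21
  i=6: C(7,6)·!1 = 7·0 = 0
  i=7: C(7,7)·!0 = 1·1 = 1
Total = 1331.

1331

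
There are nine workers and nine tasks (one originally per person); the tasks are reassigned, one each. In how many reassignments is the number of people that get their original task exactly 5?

1134

Choose which 5 of the 9 are fixed: C(9,5) = 126.
The other 4 form a derangement: !4 = 9.
Total: 126 × 9 = 1134.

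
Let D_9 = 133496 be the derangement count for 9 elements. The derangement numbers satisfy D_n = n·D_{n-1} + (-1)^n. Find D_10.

1334961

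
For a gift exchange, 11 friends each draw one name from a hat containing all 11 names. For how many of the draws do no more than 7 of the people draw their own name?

39916414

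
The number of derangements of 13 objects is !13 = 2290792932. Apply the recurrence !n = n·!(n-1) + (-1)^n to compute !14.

32071101049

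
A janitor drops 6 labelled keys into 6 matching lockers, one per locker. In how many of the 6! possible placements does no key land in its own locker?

265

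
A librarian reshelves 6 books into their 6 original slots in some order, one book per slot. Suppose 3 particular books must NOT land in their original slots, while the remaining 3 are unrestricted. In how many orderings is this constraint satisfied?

426

Let A_j be the event that the j-th constrained one is fixed. By inclusion-exclusion over the 3 events:
Σ_{j=0}^{3} (-1)^j C(3,j)(6-j)!
= C(3,0)·6! - C(3,1)·5! + C(3,2)·4! - C(3,3)·3!
= 720 - 360 + 72 - 6
= 426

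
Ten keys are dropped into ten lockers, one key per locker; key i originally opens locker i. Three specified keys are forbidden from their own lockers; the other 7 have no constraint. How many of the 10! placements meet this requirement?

Inclusion-exclusion on the 3 forbidden self-matches:
Σ_{j=0}^{3} (-1)^j C(3,j)(10-j)!
= C(3,0)·10! - C(3,1)·9! + C(3,2)·8! - C(3,3)·7!
= 3628800 - 1088640 + 120960 - 5040
= 2656080

2656080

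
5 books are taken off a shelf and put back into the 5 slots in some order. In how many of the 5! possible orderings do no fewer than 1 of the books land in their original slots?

Sum C(5,i)·!(5-i) for i = 1..5:
  i=1: C(5,1)·!4 = 5·9 = 45
  i=2: C(5,2)·!3 = 10·2 = 20
  i=3: C(5,3)·!2 = 10·1 = 10
  i=4: C(5,4)·!1 = 5·0 = 0
  i=5: C(5,5)·!0 = 1·1 = 1
Total = 76.

76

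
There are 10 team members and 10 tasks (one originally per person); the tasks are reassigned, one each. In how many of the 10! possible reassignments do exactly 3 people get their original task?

222480

Choose which 3 of the 10 are fixed: C(10,3) = 120.
The other 7 form a derangement: !7 = 1854.
Total: 120 × 1854 = 222480.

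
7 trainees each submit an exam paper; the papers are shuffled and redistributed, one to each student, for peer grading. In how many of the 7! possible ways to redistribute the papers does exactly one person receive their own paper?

1855

Pick the single fixed position: C(7,1) = 7 ways.
The remaining 6 must be deranged: !6 = 265.
Total: 7 × 265 = 1855.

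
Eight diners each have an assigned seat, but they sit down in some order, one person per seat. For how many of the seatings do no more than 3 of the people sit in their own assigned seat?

Sum C(8,i)·!(8-i) for i = 0..3:
  i=0: C(8,0)·!8 = 1·14833 = 14833
  i=1: C(8,1)·!7 = 8·1854 = 14832
  i=2: C(8,2)·!6 = 28·265 = 7420
  i=3: C(8,3)·!5 = 56·44 = 2464
Total = 39549.

39549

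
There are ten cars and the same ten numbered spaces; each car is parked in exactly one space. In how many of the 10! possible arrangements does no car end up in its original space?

1334961

Use !n = (n-1)(!(n-1) + !(n-2)).
!10 = 9·(133496 + 14833) = 9·148329 = 1334961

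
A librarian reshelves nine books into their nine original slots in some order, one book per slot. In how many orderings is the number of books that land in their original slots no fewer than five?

1339

# with exactly i fixed is C(9,i)·!(9-i); sum over i=5..9:
  i=5: C(9,5)·!4 = 126·9 = 1134
  i=6: C(9,6)·!3 = 84·2 = 168
  i=7: C(9,7)·!2 = 36·1 = 36
  i=8: C(9,8)·!1 = 9·0 = 0
  i=9: C(9,9)·!0 = 1·1 = 1
Total = 1339.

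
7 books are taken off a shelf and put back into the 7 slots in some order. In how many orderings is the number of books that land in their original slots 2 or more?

Sum C(7,i)·!(7-i) for i = 2..7:
  i=2: C(7,2)·!5 = 21·44 = 924
  i=3: C(7,3)·!4 = 35·9 = 315
  i=4: C(7,4)·!3 = 35·2 = 70
  i=5: C(7,5)·!2 = 21·1 = 21
  i=6: C(7,6)·!1 = 7·0 = 0
  i=7: C(7,7)·!0 = 1·1 = 1
Total = 1331.

1331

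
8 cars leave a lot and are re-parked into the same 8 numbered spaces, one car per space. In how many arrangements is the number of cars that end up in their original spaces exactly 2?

7420

Choose which 2 of the 8 are fixed: C(8,2) = 28.
The remaining 6 must be deranged: !6 = 265.
Total: 28 × 265 = 7420.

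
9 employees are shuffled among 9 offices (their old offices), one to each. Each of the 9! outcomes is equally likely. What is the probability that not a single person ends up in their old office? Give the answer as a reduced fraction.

Favorable outcomes: !9 = 133496.
Total outcomes: 9! = 362880.
Probability = 133496/362880 = 16687/45360.

16687/45360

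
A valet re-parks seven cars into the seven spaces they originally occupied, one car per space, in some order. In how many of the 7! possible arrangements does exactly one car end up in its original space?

Choose which one of the 7 is fixed: C(7,1) = 7.
The remaining 6 must be deranged: !6 = 265.
Total: 7 × 265 = 1855.

1855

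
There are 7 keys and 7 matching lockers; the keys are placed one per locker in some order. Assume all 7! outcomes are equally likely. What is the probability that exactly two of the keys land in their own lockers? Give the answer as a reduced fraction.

11/60

Favorable outcomes: C(7,2)·!5 = 21·44 = 924.
Total outcomes: 7! = 5040.
Probability = 924/5040 = 11/60.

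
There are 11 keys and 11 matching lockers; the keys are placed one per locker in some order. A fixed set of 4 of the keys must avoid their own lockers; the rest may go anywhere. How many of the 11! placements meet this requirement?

27422640

Let A_j be the event that the j-th constrained one is fixed. By inclusion-exclusion over the 4 events:
Σ_{j=0}^{4} (-1)^j C(4,j)(11-j)!
= C(4,0)·11! - C(4,1)·10! + C(4,2)·9! - C(4,3)·8! + C(4,4)·7!
= 39916800 - 14515200 + 2177280 - 161280 + 5040
= 27422640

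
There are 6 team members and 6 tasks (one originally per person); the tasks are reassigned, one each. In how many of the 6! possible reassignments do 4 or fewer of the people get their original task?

Sum C(6,i)·!(6-i) for i = 0..4:
  i=0: C(6,0)·!6 = 1·265 = 265
  i=1: C(6,1)·!5 = 6·44 = 264
  i=2: C(6,2)·!4 = 15·9 = 135
  i=3: C(6,3)·!3 = 20·2 = 40
  i=4: C(6,4)·!2 = 15·1 = 15
Total = 719.

719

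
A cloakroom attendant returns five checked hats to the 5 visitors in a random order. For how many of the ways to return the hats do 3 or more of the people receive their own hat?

Sum C(5,i)·!(5-i) for i = 3..5:
  i=3: C(5,3)·!2 = 10·1 = 10
  i=4: C(5,4)·!1 = 5·0 = 0
  i=5: C(5,5)·!0 = 1·1 = 1
Total = 11.

11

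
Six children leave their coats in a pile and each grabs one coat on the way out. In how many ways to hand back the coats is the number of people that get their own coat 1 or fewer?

# with exactly i fixed is C(6,i)·!(6-i); sum over i=0..1:
  i=0: C(6,0)·!6 = 1·265 = 265
  i=1: C(6,1)·!5 = 6·44 = 264
Total = 529.

529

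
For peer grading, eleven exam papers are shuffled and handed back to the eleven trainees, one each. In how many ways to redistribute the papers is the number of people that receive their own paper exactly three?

2447445

Pick the 3 fixed positions: C(11,3) = 165 ways.
The remaining 8 must be deranged: !8 = 14833.
Total: 165 × 14833 = 2447445.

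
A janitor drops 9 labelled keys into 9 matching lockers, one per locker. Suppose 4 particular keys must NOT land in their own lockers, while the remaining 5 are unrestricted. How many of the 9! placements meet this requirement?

229080

Inclusion-exclusion on the 4 forbidden self-matches:
Σ_{j=0}^{4} (-1)^j C(4,j)(9-j)!
= C(4,0)·9! - C(4,1)·8! + C(4,2)·7! - C(4,3)·6! + C(4,4)·5!
= 362880 - 161280 + 30240 - 2880 + 120
= 229080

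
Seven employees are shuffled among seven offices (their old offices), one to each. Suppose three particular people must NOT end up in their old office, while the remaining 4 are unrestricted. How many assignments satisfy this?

3216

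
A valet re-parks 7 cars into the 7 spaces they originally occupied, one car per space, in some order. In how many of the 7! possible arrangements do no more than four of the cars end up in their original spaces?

5018

# with exactly i fixed is C(7,i)·!(7-i); sum over i=0..4:
  i=0: C(7,0)·!7 = 1·1854 = 1854
  i=1: C(7,1)·!6 = 7·265 = 1855
  i=2: C(7,2)·!5 = 21·44 = 924
  i=3: C(7,3)·!4 = 35·9 = 315
  i=4: C(7,4)·!3 = 35·2 = 70
Total = 5018.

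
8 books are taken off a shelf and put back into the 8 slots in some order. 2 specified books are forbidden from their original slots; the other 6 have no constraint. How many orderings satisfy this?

Inclusion-exclusion on the 2 forbidden self-matches:
Σ_{j=0}^{2} (-1)^j C(2,j)(8-j)!
= C(2,0)·8! - C(2,1)·7! + C(2,2)·6!
= 40320 - 10080 + 720
= 30960

30960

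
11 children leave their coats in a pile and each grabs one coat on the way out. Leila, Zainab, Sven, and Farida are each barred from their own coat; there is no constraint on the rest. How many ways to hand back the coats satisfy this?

27422640

Let A_j be the event that the j-th constrained one is fixed. By inclusion-exclusion over the 4 events:
Σ_{j=0}^{4} (-1)^j C(4,j)(11-j)!
= C(4,0)·11! - C(4,1)·10! + C(4,2)·9! - C(4,3)·8! + C(4,4)·7!
= 39916800 - 14515200 + 2177280 - 161280 + 5040
= 27422640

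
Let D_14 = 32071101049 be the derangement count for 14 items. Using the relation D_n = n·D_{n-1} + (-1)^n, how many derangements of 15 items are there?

481066515734

D_15 = 15·32071101049 - 1 = 481066515734.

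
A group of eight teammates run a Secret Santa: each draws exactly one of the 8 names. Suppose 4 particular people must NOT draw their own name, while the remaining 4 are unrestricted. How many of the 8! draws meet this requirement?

24024

Let A_j be the event that the j-th constrained one is fixed. By inclusion-exclusion over the 4 events:
Σ_{j=0}^{4} (-1)^j C(4,j)(8-j)!
= C(4,0)·8! - C(4,1)·7! + C(4,2)·6! - C(4,3)·5! + C(4,4)·4!
= 40320 - 20160 + 4320 - 480 + 24
= 24024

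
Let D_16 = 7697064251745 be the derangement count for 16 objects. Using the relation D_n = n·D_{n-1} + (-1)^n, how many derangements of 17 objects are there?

D_17 = 17·7697064251745 - 1 = 130850092279664.

130850092279664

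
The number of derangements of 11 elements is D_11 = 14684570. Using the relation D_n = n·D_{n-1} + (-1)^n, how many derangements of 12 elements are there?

176214841

D_12 = 12·14684570 + 1 = 176214841.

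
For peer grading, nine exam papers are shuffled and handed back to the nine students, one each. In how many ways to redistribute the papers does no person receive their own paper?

133496

Recurrence: !9 = 8·(!8 + !7).
!9 = 8·(14833 + 1854) = 8·16687 = 133496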